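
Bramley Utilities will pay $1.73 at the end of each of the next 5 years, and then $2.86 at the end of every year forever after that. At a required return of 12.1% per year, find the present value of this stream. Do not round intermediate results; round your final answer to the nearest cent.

PV of 5-year annuity: $1.73 × [1 − (1+0.121)^−5] / 0.121 = 6.22084
Perpetuity value at year 5: $2.86 / 0.121 = 23.63636
PV of perpetuity: 23.63636 / (1+0.121)^5 = 13.35219
Total PV = 6.22084 + 13.35219 = 19.57304

$19.57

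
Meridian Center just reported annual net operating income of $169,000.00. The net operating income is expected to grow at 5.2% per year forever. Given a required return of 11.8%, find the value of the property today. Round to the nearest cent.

$2693757.58

D₁ = D₀ × (1 + g) = $169,000.00 × 1.052 = $177,788.0000
Growing perpetuity: P = D₁ / (r − g) = $177,788.0000 / (0.118 − 0.052) = $2,693,757.58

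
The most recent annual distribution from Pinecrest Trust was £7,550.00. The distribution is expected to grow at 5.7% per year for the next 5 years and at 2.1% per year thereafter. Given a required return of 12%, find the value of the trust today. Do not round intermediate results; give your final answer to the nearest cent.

£90131.55

D_1 = 7980.35000
D_2 = 8435.22995
D_3 = 8916.03806
D_4 = 9424.25223
D_5 = 9961.43460
Terminal value at year 5: TV = D_5×(1+g_2)/(r−g_2) = 10170.62473/0.099 = 102733.58313
P_0 = D_1/(1+r)^1 + D_2/(1+r)^2 + D_3/(1+r)^3 + D_4/(1+r)^4 + D_5/(1+r)^5 + TV/(1+r)^5
    = 7125.31250 + 6724.51367 + 6346.25978 + 5989.28267 + 5652.38552 + 58293.79405 = 90131.54818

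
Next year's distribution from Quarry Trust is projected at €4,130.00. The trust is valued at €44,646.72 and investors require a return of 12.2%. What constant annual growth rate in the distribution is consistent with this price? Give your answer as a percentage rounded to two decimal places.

2.95%

P = D₁/(r−g) ⇒ g = r − D₁/P = 0.122 − €4,130.00/€44,646.72 = 0.029496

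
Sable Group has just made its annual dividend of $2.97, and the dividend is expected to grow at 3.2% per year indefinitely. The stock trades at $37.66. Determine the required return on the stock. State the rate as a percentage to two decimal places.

D₁ = $2.97 × 1.032 = $3.0650
P = D₁/(r − g) ⇒ r = D₁/P + g = $3.0650/$37.66 + 0.032 = 0.081387 + 0.032 = 0.113387

11.34%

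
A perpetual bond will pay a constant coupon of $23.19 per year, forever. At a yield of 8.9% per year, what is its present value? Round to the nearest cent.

$260.56

Level perpetuity: PV = C / r = $23.19 / 0.089 = $260.56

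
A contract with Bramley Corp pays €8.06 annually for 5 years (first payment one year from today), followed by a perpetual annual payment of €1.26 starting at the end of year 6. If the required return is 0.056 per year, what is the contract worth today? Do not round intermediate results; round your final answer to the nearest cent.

PV of 5-year annuity: €8.06 × [1 − (1+0.056)^−5] / 0.056 = 34.32431
Perpetuity value at year 5: €1.26 / 0.056 = 22.50000
PV of perpetuity: 22.50000 / (1+0.056)^5 = 17.13416
Total PV = 34.32431 + 17.13416 = 51.45848

€51.46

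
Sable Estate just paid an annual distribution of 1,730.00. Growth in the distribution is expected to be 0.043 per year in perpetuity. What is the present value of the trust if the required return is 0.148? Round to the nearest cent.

D₁ = D₀ × (1 + g) = 1,730.00 × 1.043 = 1,804.3900
Growing perpetuity: P = D₁ / (r − g) = 1,804.3900 / (0.148 − 0.043) = 17,184.67

17184.67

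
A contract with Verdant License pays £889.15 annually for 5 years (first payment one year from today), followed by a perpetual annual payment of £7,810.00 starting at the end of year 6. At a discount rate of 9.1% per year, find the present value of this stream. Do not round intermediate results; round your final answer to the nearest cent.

PV of 5-year annuity: £889.15 × [1 − (1+0.091)^−5] / 0.091 = 3449.52838
Perpetuity value at year 5: £7,810.00 / 0.091 = 85824.17582
PV of perpetuity: 85824.17582 / (1+0.091)^5 = 55524.65754
Total PV = 3449.52838 + 55524.65754 = 58974.18592

£58974.19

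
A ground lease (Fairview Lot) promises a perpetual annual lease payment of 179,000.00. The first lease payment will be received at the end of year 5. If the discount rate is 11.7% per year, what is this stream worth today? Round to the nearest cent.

Value at end of year 4: C / r = 179,000.00 / 0.117 = 1,529,914.5299
Discount to today: PV = 1,529,914.5299 / (1 + 0.117)^4 = 1,529,914.5299 / 1.556728 = 982,775.85

982775.85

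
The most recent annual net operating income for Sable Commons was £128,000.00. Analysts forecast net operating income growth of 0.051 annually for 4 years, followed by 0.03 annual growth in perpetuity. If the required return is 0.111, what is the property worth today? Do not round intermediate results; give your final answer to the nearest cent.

D_1 = 134528.00000
D_2 = 141388.92800
D_3 = 148599.76333
D_4 = 156178.35126
Terminal value at year 4: TV = D_4×(1+g_2)/(r−g_2) = 160863.70180/0.081 = 1985971.62710
P_0 = D_1/(1+r)^1 + D_2/(1+r)^2 + D_3/(1+r)^3 + D_4/(1+r)^4 + TV/(1+r)^4
    = 121087.30873 + 114547.94012 + 108361.73274 + 102509.61396 + 1303517.31326 = 1750023.90881

£1750023.91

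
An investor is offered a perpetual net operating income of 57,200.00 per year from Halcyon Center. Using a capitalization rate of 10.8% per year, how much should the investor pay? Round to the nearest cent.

Level perpetuity: PV = C / r = 57,200.00 / 0.108 = 529,629.63

529629.63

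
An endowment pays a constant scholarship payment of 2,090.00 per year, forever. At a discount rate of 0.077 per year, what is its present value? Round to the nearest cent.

27142.86

Level perpetuity: PV = C / r = 2,090.00 / 0.077 = 27,142.86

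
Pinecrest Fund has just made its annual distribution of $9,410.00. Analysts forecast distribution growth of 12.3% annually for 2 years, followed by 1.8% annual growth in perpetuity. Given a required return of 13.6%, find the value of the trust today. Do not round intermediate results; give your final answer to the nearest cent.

D_1 = 10567.43000
D_2 = 11867.22389
Terminal value at year 2: TV = D_2×(1+g_2)/(r−g_2) = 12080.83392/0.118 = 102379.94847
P_0 = D_1/(1+r)^1 + D_2/(1+r)^2 + TV/(1+r)^2
    = 9302.31514 + 9195.86259 + 79333.79761 = 97831.97534

$97831.98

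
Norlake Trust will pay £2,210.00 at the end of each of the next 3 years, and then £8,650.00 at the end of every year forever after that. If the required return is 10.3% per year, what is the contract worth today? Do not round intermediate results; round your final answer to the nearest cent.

PV of 3-year annuity: £2,210.00 × [1 − (1+0.103)^−3] / 0.103 = 5467.04527
Perpetuity value at year 3: £8,650.00 / 0.103 = 83980.58252
PV of perpetuity: 83980.58252 / (1+0.103)^3 = 62582.41893
Total PV = 5467.04527 + 62582.41893 = 68049.46419

£68049.46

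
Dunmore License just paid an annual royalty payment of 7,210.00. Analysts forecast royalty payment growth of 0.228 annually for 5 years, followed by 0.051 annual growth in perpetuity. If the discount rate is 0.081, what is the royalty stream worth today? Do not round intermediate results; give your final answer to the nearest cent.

D_1 = 8853.88000
D_2 = 10872.56464
D_3 = 13351.50938
D_4 = 16395.65352
D_5 = 20133.86252
Terminal value at year 5: TV = D_5×(1+g_2)/(r−g_2) = 21160.68951/0.03 = 705356.31687
P_0 = D_1/(1+r)^1 + D_2/(1+r)^2 + D_3/(1+r)^3 + D_4/(1+r)^4 + D_5/(1+r)^5 + TV/(1+r)^5
    = 8190.45328 + 9304.23370 + 10569.47177 + 12006.76349 + 13639.50562 + 477837.34677 = 531547.77464

531547.77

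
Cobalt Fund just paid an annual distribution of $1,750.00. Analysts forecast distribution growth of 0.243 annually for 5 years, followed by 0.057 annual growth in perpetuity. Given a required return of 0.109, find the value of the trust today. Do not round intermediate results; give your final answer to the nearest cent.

D_1 = 2175.25000
D_2 = 2703.83575
D_3 = 3360.86784
D_4 = 4177.55872
D_5 = 5192.70549
Terminal value at year 5: TV = D_5×(1+g_2)/(r−g_2) = 5488.68970/0.052 = 105551.72508
P_0 = D_1/(1+r)^1 + D_2/(1+r)^2 + D_3/(1+r)^3 + D_4/(1+r)^4 + D_5/(1+r)^5 + TV/(1+r)^5
    = 1961.45176 + 2198.45314 + 2464.09130 + 2761.82641 + 3095.53673 + 62922.73694 = 75404.09629

$75404.10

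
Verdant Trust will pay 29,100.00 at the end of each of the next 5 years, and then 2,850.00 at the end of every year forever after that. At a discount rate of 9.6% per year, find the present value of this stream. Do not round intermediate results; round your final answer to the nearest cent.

PV of 5-year annuity: 29,100.00 × [1 − (1+0.096)^−5] / 0.096 = 111448.44942
Perpetuity value at year 5: 2,850.00 / 0.096 = 29687.50000
PV of perpetuity: 29687.50000 / (1+0.096)^5 = 18772.44568
Total PV = 111448.44942 + 18772.44568 = 130220.89509

130220.90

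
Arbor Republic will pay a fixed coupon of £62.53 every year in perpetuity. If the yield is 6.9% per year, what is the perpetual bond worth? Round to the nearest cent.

Level perpetuity: PV = C / r = £62.53 / 0.069 = £906.23

£906.23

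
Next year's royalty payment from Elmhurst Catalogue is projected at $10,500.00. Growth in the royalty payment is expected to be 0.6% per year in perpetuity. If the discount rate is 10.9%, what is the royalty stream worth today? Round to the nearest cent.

Growing perpetuity: P = D₁ / (r − g) = $10,500.0000 / (0.109 − 0.006) = $101,941.75

$101941.75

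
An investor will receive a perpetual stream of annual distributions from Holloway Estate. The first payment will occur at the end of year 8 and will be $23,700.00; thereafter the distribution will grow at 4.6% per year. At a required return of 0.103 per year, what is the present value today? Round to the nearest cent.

$209336.47

Value at end of year 7: C₁ / (r − g) = $23,700.00 / (0.103 − 0.046) = $415,789.4737
Discount to today: PV = $415,789.4737 / (1 + 0.103)^7 = $415,789.4737 / 1.986226 = $209,336.47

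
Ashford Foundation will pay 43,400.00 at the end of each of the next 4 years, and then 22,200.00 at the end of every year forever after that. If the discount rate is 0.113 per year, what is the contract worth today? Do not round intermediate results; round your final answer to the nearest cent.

PV of 4-year annuity: 43,400.00 × [1 − (1+0.113)^−4] / 0.113 = 133788.21329
Perpetuity value at year 4: 22,200.00 / 0.113 = 196460.17699
PV of perpetuity: 196460.17699 / (1+0.113)^4 = 128024.73148
Total PV = 133788.21329 + 128024.73148 = 261812.94477

261812.94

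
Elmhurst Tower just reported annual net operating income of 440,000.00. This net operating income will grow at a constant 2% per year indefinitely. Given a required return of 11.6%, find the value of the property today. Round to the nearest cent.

4675000.00

D₁ = D₀ × (1 + g) = 440,000.00 × 1.02 = 448,800.0000
Growing perpetuity: P = D₁ / (r − g) = 448,800.0000 / (0.116 − 0.02) = 4,675,000.00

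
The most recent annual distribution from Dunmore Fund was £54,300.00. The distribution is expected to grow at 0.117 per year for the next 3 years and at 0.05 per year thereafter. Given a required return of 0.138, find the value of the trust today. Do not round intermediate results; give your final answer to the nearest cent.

£769649.23

D_1 = 60653.10000
D_2 = 67749.51270
D_3 = 75676.20569
Terminal value at year 3: TV = D_3×(1+g_2)/(r−g_2) = 79460.01597/0.088 = 902954.72693
P_0 = D_1/(1+r)^1 + D_2/(1+r)^2 + D_3/(1+r)^3 + TV/(1+r)^3
    = 53297.97891 + 52314.44854 + 51349.06768 + 612687.73940 = 769649.23454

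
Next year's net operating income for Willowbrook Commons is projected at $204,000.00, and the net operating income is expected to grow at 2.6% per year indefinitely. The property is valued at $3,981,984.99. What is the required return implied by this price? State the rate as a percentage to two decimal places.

P = D₁/(r − g) ⇒ r = D₁/P + g = $204,000.0000/$3,981,984.99 + 0.026 = 0.051231 + 0.026 = 0.077231

7.72%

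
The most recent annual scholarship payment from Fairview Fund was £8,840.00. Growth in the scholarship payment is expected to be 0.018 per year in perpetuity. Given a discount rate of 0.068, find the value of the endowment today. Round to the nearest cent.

D₁ = D₀ × (1 + g) = £8,840.00 × 1.018 = £8,999.1200
Growing perpetuity: P = D₁ / (r − g) = £8,999.1200 / (0.068 − 0.018) = £179,982.40

£179982.40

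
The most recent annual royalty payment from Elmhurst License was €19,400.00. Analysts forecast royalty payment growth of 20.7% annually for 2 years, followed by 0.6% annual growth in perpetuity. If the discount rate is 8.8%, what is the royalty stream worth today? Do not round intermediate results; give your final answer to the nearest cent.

D_1 = 23415.80000
D_2 = 28262.87060
Terminal value at year 2: TV = D_2×(1+g_2)/(r−g_2) = 28432.44782/0.082 = 346737.16858
P_0 = D_1/(1+r)^1 + D_2/(1+r)^2 + TV/(1+r)^2
    = 21521.87500 + 23875.83008 + 292915.67145 = 338313.37652

€338313.38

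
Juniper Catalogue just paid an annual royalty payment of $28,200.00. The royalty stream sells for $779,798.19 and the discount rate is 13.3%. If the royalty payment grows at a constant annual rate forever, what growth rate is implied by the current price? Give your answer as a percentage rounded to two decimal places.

9.35%

P = D₀(1+g)/(r−g) ⇒ P(r−g) = D₀(1+g) ⇒ g(P+D₀) = P·r − D₀
g = (P·r − D₀)/(P + D₀) = ($779,798.19×0.133 − $28,200.00) / ($779,798.19 + $28,200.00) = 0.093457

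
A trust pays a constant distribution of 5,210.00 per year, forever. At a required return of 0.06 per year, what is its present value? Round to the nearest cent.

86833.33

Level perpetuity: PV = C / r = 5,210.00 / 0.06 = 86,833.33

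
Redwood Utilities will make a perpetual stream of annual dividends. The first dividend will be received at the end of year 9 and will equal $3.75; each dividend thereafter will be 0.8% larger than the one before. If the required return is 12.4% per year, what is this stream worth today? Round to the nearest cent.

Value at end of year 8: C₁ / (r − g) = $3.75 / (0.124 − 0.008) = $32.3276
Discount to today: PV = $32.3276 / (1 + 0.124)^8 = $32.3276 / 2.547596 = $12.69

$12.69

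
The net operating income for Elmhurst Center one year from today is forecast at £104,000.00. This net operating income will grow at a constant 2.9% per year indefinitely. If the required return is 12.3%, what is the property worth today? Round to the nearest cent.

£1106382.98

Growing perpetuity: P = D₁ / (r − g) = £104,000.0000 / (0.123 − 0.029) = £1,106,382.98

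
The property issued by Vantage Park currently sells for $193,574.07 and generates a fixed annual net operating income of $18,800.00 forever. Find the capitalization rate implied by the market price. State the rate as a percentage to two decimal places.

P = C/r ⇒ r = C/P = $18,800.00/$193,574.07 = 0.097120

9.71%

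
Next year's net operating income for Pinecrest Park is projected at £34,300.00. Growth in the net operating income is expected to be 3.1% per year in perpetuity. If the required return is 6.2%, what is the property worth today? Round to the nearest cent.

£1106451.61

Growing perpetuity: P = D₁ / (r − g) = £34,300.0000 / (0.062 − 0.031) = £1,106,451.61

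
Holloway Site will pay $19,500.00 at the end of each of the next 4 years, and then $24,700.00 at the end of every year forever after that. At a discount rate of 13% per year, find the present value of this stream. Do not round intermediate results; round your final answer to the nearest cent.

$174532.75

PV of 4-year annuity: $19,500.00 × [1 − (1+0.13)^−4] / 0.13 = 58002.19085
Perpetuity value at year 4: $24,700.00 / 0.13 = 190000.00000
PV of perpetuity: 190000.00000 / (1+0.13)^4 = 116530.55826
Total PV = 58002.19085 + 116530.55826 = 174532.74911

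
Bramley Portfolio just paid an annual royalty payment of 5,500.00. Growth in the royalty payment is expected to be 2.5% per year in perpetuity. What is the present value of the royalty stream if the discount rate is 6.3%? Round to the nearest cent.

148355.26

D₁ = D₀ × (1 + g) = 5,500.00 × 1.025 = 5,637.5000
Growing perpetuity: P = D₁ / (r − g) = 5,637.5000 / (0.063 − 0.025) = 148,355.26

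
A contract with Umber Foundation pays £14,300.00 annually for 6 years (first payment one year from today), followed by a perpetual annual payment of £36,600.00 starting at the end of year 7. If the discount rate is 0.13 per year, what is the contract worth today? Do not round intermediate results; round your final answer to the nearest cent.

£192393.10

PV of 6-year annuity: £14,300.00 × [1 − (1+0.13)^−6] / 0.13 = 57164.96198
Perpetuity value at year 6: £36,600.00 / 0.13 = 281538.46154
PV of perpetuity: 281538.46154 / (1+0.13)^6 = 135228.13926
Total PV = 57164.96198 + 135228.13926 = 192393.10124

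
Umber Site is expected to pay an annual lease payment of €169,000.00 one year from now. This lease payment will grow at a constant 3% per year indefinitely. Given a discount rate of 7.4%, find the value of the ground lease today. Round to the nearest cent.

Growing perpetuity: P = D₁ / (r − g) = €169,000.0000 / (0.074 − 0.03) = €3,840,909.09

€3840909.09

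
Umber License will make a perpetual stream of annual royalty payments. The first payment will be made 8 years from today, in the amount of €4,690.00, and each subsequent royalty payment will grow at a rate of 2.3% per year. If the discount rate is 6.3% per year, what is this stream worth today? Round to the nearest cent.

Value at end of year 7: C₁ / (r − g) = €4,690.00 / (0.063 − 0.023) = €117,250.0000
Discount to today: PV = €117,250.0000 / (1 + 0.063)^7 = €117,250.0000 / 1.533673 = €76,450.44

€76450.44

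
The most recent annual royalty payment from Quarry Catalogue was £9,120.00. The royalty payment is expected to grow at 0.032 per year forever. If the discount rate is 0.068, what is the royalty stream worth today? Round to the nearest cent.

£261440.00

D₁ = D₀ × (1 + g) = £9,120.00 × 1.032 = £9,411.8400
Growing perpetuity: P = D₁ / (r − g) = £9,411.8400 / (0.068 − 0.032) = £261,440.00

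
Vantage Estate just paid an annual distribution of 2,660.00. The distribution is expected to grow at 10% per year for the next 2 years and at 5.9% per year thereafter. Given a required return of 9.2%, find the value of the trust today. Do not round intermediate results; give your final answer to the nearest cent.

D_1 = 2926.00000
D_2 = 3218.60000
Terminal value at year 2: TV = D_2×(1+g_2)/(r−g_2) = 3408.49740/0.033 = 103287.80000
P_0 = D_1/(1+r)^1 + D_2/(1+r)^2 + TV/(1+r)^2
    = 2679.48718 + 2699.11712 + 86617.12219 = 91995.72650

91995.73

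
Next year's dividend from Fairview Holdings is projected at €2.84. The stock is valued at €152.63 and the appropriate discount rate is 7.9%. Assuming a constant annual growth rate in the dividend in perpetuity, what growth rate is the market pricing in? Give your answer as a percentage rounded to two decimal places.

P = D₁/(r−g) ⇒ g = r − D₁/P = 0.079 − €2.84/€152.63 = 0.060393

6.04%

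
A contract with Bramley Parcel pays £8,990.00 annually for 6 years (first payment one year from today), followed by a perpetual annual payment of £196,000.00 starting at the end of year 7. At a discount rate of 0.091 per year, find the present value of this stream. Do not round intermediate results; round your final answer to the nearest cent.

£1317429.82

PV of 6-year annuity: £8,990.00 × [1 − (1+0.091)^−6] / 0.091 = 40208.45321
Perpetuity value at year 6: £196,000.00 / 0.091 = 2153846.15385
PV of perpetuity: 2153846.15385 / (1+0.091)^6 = 1277221.36741
Total PV = 40208.45321 + 1277221.36741 = 1317429.82063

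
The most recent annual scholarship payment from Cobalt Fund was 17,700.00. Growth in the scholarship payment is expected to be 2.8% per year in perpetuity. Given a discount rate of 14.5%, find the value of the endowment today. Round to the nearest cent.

155517.95

D₁ = D₀ × (1 + g) = 17,700.00 × 1.028 = 18,195.6000
Growing perpetuity: P = D₁ / (r − g) = 18,195.6000 / (0.145 − 0.028) = 155,517.95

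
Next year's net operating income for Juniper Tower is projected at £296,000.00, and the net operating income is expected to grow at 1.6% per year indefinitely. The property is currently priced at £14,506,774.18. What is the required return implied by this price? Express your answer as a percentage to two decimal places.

3.64%

P = D₁/(r − g) ⇒ r = D₁/P + g = £296,000.0000/£14,506,774.18 + 0.016 = 0.020404 + 0.016 = 0.036404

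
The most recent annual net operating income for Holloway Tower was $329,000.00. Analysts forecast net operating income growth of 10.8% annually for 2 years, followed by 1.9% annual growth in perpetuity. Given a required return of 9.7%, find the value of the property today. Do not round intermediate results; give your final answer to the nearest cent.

$5052648.86

D_1 = 364532.00000
D_2 = 403901.45600
Terminal value at year 2: TV = D_2×(1+g_2)/(r−g_2) = 411575.58366/0.078 = 5276610.04697
P_0 = D_1/(1+r)^1 + D_2/(1+r)^2 + TV/(1+r)^2
    = 332298.99727 + 335631.07472 + 4384718.78387 = 5052648.85585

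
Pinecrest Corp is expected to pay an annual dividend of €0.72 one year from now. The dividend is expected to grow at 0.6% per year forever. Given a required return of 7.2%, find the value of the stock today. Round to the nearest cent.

€10.91

Growing perpetuity: P = D₁ / (r − g) = €0.7200 / (0.072 − 0.006) = €10.91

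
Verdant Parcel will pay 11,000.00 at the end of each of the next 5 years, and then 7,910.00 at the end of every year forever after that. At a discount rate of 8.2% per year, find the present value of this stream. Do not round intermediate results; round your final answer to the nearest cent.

108736.13

PV of 5-year annuity: 11,000.00 × [1 − (1+0.082)^−5] / 0.082 = 43689.26885
Perpetuity value at year 5: 7,910.00 / 0.082 = 96463.41463
PV of perpetuity: 96463.41463 / (1+0.082)^5 = 65046.85858
Total PV = 43689.26885 + 65046.85858 = 108736.12743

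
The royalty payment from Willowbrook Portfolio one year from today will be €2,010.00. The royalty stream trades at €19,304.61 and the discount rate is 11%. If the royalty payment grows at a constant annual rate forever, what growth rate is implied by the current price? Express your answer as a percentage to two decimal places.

P = D₁/(r−g) ⇒ g = r − D₁/P = 0.11 − €2,010.00/€19,304.61 = 0.005880

0.59%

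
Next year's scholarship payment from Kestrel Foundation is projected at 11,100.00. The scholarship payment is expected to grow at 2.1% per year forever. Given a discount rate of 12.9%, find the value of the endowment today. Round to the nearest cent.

Growing perpetuity: P = D₁ / (r − g) = 11,100.0000 / (0.129 − 0.021) = 102,777.78

102777.78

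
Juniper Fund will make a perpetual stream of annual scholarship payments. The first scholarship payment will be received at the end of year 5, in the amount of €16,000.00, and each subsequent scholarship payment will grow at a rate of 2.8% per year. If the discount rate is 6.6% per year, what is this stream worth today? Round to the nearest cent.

€326067.54

Value at end of year 4: C₁ / (r − g) = €16,000.00 / (0.066 − 0.028) = €421,052.6316
Discount to today: PV = €421,052.6316 / (1 + 0.066)^4 = €421,052.6316 / 1.291305 = €326,067.54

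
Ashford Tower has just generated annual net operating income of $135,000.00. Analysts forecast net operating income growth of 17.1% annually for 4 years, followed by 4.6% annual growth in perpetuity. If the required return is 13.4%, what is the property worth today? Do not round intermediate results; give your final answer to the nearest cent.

D_1 = 158085.00000
D_2 = 185117.53500
D_3 = 216772.63348
D_4 = 253840.75381
Terminal value at year 4: TV = D_4×(1+g_2)/(r−g_2) = 265517.42849/0.088 = 3017243.50553
P_0 = D_1/(1+r)^1 + D_2/(1+r)^2 + D_3/(1+r)^3 + D_4/(1+r)^4 + TV/(1+r)^4
    = 139404.76190 + 143953.24179 + 148650.12887 + 153500.26535 + 1824559.97221 = 2410068.37012

$2410068.37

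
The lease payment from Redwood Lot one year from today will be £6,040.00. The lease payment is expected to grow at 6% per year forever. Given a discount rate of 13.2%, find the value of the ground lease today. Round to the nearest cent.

Growing perpetuity: P = D₁ / (r − g) = £6,040.0000 / (0.132 − 0.06) = £83,888.89

£83888.89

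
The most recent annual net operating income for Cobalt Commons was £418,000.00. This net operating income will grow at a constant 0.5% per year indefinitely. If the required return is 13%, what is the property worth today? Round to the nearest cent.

D₁ = D₀ × (1 + g) = £418,000.00 × 1.005 = £420,090.0000
Growing perpetuity: P = D₁ / (r − g) = £420,090.0000 / (0.13 − 0.005) = £3,360,720.00

£3360720.00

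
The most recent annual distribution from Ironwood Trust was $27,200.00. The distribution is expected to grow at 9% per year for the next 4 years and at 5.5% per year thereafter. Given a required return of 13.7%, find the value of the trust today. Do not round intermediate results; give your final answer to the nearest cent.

$393589.31

D_1 = 29648.00000
D_2 = 32316.32000
D_3 = 35224.78880
D_4 = 38395.01979
Terminal value at year 4: TV = D_4×(1+g_2)/(r−g_2) = 40506.74588/0.082 = 493984.70586
P_0 = D_1/(1+r)^1 + D_2/(1+r)^2 + D_3/(1+r)^3 + D_4/(1+r)^4 + TV/(1+r)^4
    = 26075.63764 + 24997.75289 + 23964.42449 + 22973.81064 + 295577.68563 = 393589.31129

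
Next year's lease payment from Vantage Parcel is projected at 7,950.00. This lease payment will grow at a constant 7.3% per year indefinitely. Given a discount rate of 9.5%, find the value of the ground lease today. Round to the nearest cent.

361363.64

Growing perpetuity: P = D₁ / (r − g) = 7,950.0000 / (0.095 − 0.073) = 361,363.64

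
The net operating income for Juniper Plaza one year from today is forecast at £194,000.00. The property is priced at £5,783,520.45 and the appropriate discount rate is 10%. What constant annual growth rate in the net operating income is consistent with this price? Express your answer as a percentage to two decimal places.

P = D₁/(r−g) ⇒ g = r − D₁/P = 0.1 − £194,000.00/£5,783,520.45 = 0.066456

6.65%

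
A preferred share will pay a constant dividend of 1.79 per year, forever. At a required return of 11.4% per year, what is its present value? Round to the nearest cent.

15.70

Level perpetuity: PV = C / r = 1.79 / 0.114 = 15.70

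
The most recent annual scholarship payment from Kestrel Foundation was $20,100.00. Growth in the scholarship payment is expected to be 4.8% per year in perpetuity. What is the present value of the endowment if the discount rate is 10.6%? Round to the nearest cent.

D₁ = D₀ × (1 + g) = $20,100.00 × 1.048 = $21,064.8000
Growing perpetuity: P = D₁ / (r − g) = $21,064.8000 / (0.106 − 0.048) = $363,186.21

$363186.21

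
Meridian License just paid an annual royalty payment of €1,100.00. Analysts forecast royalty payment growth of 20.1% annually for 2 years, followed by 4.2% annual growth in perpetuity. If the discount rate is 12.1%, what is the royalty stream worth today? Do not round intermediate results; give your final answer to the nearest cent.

D_1 = 1321.10000
D_2 = 1586.64110
Terminal value at year 2: TV = D_2×(1+g_2)/(r−g_2) = 1653.28003/0.079 = 20927.59527
P_0 = D_1/(1+r)^1 + D_2/(1+r)^2 + TV/(1+r)^2
    = 1178.50134 + 1262.60491 + 16653.59897 = 19094.70522

€19094.71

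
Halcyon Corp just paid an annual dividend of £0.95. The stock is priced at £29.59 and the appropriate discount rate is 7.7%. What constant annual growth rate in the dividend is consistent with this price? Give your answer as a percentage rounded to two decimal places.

P = D₀(1+g)/(r−g) ⇒ P(r−g) = D₀(1+g) ⇒ g(P+D₀) = P·r − D₀
g = (P·r − D₀)/(P + D₀) = (£29.59×0.077 − £0.95) / (£29.59 + £0.95) = 0.043498

4.35%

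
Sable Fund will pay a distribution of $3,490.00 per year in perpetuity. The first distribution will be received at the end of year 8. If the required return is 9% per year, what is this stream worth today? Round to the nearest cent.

$21212.77

Value at end of year 7: C / r = $3,490.00 / 0.09 = $38,777.7778
Discount to today: PV = $38,777.7778 / (1 + 0.09)^7 = $38,777.7778 / 1.828039 = $21,212.77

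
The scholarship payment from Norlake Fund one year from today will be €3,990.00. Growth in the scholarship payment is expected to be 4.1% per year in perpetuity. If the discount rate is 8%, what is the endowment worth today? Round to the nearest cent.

€102307.69

Growing perpetuity: P = D₁ / (r − g) = €3,990.0000 / (0.08 − 0.041) = €102,307.69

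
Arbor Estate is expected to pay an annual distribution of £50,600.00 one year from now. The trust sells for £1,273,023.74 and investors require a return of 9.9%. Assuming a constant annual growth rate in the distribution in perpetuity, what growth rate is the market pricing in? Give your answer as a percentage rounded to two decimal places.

P = D₁/(r−g) ⇒ g = r − D₁/P = 0.099 − £50,600.00/£1,273,023.74 = 0.059252

5.93%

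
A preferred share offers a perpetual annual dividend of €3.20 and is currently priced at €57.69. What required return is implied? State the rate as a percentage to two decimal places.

P = C/r ⇒ r = C/P = €3.20/€57.69 = 0.055469

5.55%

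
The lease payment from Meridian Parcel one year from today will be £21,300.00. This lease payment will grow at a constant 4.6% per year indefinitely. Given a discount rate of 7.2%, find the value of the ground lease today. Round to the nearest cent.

£819230.77

Growing perpetuity: P = D₁ / (r − g) = £21,300.0000 / (0.072 − 0.046) = £819,230.77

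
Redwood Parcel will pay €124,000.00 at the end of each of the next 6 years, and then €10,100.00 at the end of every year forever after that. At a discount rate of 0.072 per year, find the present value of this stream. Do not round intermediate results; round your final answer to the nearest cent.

€679850.75

PV of 6-year annuity: €124,000.00 × [1 − (1+0.072)^−6] / 0.072 = 587419.21869
Perpetuity value at year 6: €10,100.00 / 0.072 = 140277.77778
PV of perpetuity: 140277.77778 / (1+0.072)^6 = 92431.53496
Total PV = 587419.21869 + 92431.53496 = 679850.75366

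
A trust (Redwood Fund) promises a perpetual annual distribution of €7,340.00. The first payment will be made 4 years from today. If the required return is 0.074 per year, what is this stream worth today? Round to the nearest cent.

€80066.62

Value at end of year 3: C / r = €7,340.00 / 0.074 = €99,189.1892
Discount to today: PV = €99,189.1892 / (1 + 0.074)^3 = €99,189.1892 / 1.238833 = €80,066.62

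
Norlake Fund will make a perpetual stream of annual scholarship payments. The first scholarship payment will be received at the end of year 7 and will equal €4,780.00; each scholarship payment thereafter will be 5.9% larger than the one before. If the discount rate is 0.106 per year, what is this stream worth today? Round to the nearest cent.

€55564.74

Value at end of year 6: C₁ / (r − g) = €4,780.00 / (0.106 − 0.059) = €101,702.1277
Discount to today: PV = €101,702.1277 / (1 + 0.106)^6 = €101,702.1277 / 1.830336 = €55,564.74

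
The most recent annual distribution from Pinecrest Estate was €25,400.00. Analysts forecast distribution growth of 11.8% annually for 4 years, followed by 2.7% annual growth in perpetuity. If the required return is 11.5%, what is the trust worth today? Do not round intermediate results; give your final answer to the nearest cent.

D_1 = 28397.20000
D_2 = 31748.06960
D_3 = 35494.34181
D_4 = 39682.67415
Terminal value at year 4: TV = D_4×(1+g_2)/(r−g_2) = 40754.10635/0.088 = 463114.84487
P_0 = D_1/(1+r)^1 + D_2/(1+r)^2 + D_3/(1+r)^3 + D_4/(1+r)^4 + TV/(1+r)^4
    = 25468.34081 + 25536.86549 + 25605.57455 + 25674.46847 + 299632.71724 = 401917.96655

€401917.97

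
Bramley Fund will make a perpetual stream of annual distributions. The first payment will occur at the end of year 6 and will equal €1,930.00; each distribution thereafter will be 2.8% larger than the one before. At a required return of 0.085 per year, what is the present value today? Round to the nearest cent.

€22518.20

Value at end of year 5: C₁ / (r − g) = €1,930.00 / (0.085 − 0.028) = €33,859.6491
Discount to today: PV = €33,859.6491 / (1 + 0.085)^5 = €33,859.6491 / 1.503657 = €22,518.20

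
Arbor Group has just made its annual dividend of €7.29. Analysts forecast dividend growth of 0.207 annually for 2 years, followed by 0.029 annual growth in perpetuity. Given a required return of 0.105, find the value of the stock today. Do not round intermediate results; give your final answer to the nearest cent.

€134.43

D_1 = 8.79903
D_2 = 10.62043
Terminal value at year 2: TV = D_2×(1+g_2)/(r−g_2) = 10.92842/0.076 = 143.79502
P_0 = D_1/(1+r)^1 + D_2/(1+r)^2 + TV/(1+r)^2
    = 7.96292 + 8.69796 + 117.76583 = 134.42671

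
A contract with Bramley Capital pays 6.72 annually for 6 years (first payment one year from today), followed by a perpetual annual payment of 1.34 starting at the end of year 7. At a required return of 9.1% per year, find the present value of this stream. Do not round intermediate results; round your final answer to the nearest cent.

38.79

PV of 6-year annuity: 6.72 × [1 − (1+0.091)^−6] / 0.091 = 30.05571
Perpetuity value at year 6: 1.34 / 0.091 = 14.72527
PV of perpetuity: 14.72527 / (1+0.091)^6 = 8.73202
Total PV = 30.05571 + 8.73202 = 38.78773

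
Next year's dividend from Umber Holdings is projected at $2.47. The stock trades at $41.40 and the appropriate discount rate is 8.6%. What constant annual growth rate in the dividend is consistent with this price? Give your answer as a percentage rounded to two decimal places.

2.63%

P = D₁/(r−g) ⇒ g = r − D₁/P = 0.086 − $2.47/$41.40 = 0.026338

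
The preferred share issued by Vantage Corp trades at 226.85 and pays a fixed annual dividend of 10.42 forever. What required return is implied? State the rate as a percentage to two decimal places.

4.59%

P = C/r ⇒ r = C/P = 10.42/226.85 = 0.045933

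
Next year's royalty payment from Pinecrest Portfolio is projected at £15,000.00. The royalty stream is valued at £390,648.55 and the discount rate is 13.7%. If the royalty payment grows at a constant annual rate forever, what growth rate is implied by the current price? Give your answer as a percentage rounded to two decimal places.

9.86%

P = D₁/(r−g) ⇒ g = r − D₁/P = 0.137 − £15,000.00/£390,648.55 = 0.098602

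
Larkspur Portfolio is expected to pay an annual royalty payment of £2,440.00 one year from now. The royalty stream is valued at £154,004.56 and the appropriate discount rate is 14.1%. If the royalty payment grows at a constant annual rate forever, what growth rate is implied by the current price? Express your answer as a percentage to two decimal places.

12.52%

P = D₁/(r−g) ⇒ g = r − D₁/P = 0.141 − £2,440.00/£154,004.56 = 0.125156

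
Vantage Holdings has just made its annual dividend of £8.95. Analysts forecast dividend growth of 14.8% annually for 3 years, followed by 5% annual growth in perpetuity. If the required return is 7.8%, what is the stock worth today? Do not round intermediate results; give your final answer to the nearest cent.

D_1 = 10.27460
D_2 = 11.79524
D_3 = 13.54094
Terminal value at year 3: TV = D_3×(1+g_2)/(r−g_2) = 14.21798/0.028 = 507.78512
P_0 = D_1/(1+r)^1 + D_2/(1+r)^2 + D_3/(1+r)^3 + TV/(1+r)^3
    = 9.53117 + 10.15008 + 10.80917 + 405.34394 = 435.83436

£435.83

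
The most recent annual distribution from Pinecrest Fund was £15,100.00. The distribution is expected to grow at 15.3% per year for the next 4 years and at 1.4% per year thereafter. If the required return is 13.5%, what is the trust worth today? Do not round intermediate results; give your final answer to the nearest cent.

£197593.71

D_1 = 17410.30000
D_2 = 20074.07590
D_3 = 23145.40951
D_4 = 26686.65717
Terminal value at year 4: TV = D_4×(1+g_2)/(r−g_2) = 27060.27037/0.121 = 223638.59809
P_0 = D_1/(1+r)^1 + D_2/(1+r)^2 + D_3/(1+r)^3 + D_4/(1+r)^4 + TV/(1+r)^4
    = 15339.47137 + 15582.74052 + 15829.86768 + 16080.91404 + 134760.71763 = 197593.71123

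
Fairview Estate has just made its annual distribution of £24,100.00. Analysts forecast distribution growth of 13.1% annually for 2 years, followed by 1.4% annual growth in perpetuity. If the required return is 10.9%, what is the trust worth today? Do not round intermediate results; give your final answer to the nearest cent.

D_1 = 27257.10000
D_2 = 30827.78010
Terminal value at year 2: TV = D_2×(1+g_2)/(r−g_2) = 31259.36902/0.095 = 329045.98970
P_0 = D_1/(1+r)^1 + D_2/(1+r)^2 + TV/(1+r)^2
    = 24578.08837 + 25065.66091 + 267542.94903 = 317186.69831

£317186.70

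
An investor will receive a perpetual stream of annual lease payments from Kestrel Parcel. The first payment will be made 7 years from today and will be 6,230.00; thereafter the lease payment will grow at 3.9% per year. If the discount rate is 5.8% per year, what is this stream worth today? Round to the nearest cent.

Value at end of year 6: C₁ / (r − g) = 6,230.00 / (0.058 − 0.039) = 327,894.7368
Discount to today: PV = 327,894.7368 / (1 + 0.058)^6 = 327,894.7368 / 1.402536 = 233,787.04

233787.04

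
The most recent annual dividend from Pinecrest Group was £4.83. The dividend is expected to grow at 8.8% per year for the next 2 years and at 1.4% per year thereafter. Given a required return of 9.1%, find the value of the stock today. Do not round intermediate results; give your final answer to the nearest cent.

D_1 = 5.25504
D_2 = 5.71748
Terminal value at year 2: TV = D_2×(1+g_2)/(r−g_2) = 5.79753/0.077 = 75.29258
P_0 = D_1/(1+r)^1 + D_2/(1+r)^2 + TV/(1+r)^2
    = 4.81672 + 4.80347 + 63.25613 = 72.87633

£72.88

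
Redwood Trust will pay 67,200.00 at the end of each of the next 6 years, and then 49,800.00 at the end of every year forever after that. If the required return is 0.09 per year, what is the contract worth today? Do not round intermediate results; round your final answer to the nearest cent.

631388.32

PV of 6-year annuity: 67,200.00 × [1 − (1+0.09)^−6] / 0.09 = 301453.72926
Perpetuity value at year 6: 49,800.00 / 0.09 = 553333.33333
PV of perpetuity: 553333.33333 / (1+0.09)^6 = 329934.58754
Total PV = 301453.72926 + 329934.58754 = 631388.31680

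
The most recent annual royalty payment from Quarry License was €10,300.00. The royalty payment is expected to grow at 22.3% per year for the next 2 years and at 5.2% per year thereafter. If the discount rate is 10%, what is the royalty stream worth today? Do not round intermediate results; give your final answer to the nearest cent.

D_1 = 12596.90000
D_2 = 15406.00870
Terminal value at year 2: TV = D_2×(1+g_2)/(r−g_2) = 16207.12115/0.048 = 337648.35734
P_0 = D_1/(1+r)^1 + D_2/(1+r)^2 + TV/(1+r)^2
    = 11451.72727 + 12732.23860 + 279048.22921 = 303232.19508

€303232.20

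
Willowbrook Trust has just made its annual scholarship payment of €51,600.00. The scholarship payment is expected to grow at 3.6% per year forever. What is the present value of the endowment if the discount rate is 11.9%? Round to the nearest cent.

€644067.47

D₁ = D₀ × (1 + g) = €51,600.00 × 1.036 = €53,457.6000
Growing perpetuity: P = D₁ / (r − g) = €53,457.6000 / (0.119 − 0.036) = €644,067.47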